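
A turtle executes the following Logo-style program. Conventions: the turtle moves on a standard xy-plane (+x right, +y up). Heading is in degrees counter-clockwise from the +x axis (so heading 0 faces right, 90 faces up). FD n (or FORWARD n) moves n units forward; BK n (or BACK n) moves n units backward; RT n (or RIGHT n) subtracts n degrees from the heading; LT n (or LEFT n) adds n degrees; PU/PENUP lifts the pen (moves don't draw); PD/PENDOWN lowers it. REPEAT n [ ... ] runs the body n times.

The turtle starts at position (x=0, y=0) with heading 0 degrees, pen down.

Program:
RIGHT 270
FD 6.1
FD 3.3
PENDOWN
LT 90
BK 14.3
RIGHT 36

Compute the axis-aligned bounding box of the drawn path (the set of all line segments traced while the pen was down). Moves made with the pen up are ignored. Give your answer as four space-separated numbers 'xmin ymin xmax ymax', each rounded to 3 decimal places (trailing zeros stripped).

Answer: 0 0 14.3 9.4

Derivation:
Executing turtle program step by step:
Start: pos=(0,0), heading=0, pen down
RT 270: heading 0 -> 90
FD 6.1: (0,0) -> (0,6.1) [heading=90, draw]
FD 3.3: (0,6.1) -> (0,9.4) [heading=90, draw]
PD: pen down
LT 90: heading 90 -> 180
BK 14.3: (0,9.4) -> (14.3,9.4) [heading=180, draw]
RT 36: heading 180 -> 144
Final: pos=(14.3,9.4), heading=144, 3 segment(s) drawn

Segment endpoints: x in {0, 0, 0, 14.3}, y in {0, 6.1, 9.4, 9.4}
xmin=0, ymin=0, xmax=14.3, ymax=9.4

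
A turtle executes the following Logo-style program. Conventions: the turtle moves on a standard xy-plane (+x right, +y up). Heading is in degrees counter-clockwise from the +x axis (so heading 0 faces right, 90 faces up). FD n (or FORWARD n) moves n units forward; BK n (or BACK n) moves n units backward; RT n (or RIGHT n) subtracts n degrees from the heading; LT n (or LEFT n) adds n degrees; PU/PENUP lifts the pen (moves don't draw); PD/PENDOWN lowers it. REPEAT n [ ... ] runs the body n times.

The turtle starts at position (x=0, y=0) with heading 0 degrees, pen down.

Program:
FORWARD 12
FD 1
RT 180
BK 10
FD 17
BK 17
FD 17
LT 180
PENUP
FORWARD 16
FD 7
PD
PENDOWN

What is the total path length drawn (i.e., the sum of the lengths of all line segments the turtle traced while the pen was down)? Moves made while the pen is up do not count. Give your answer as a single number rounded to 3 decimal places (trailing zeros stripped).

Executing turtle program step by step:
Start: pos=(0,0), heading=0, pen down
FD 12: (0,0) -> (12,0) [heading=0, draw]
FD 1: (12,0) -> (13,0) [heading=0, draw]
RT 180: heading 0 -> 180
BK 10: (13,0) -> (23,0) [heading=180, draw]
FD 17: (23,0) -> (6,0) [heading=180, draw]
BK 17: (6,0) -> (23,0) [heading=180, draw]
FD 17: (23,0) -> (6,0) [heading=180, draw]
LT 180: heading 180 -> 0
PU: pen up
FD 16: (6,0) -> (22,0) [heading=0, move]
FD 7: (22,0) -> (29,0) [heading=0, move]
PD: pen down
PD: pen down
Final: pos=(29,0), heading=0, 6 segment(s) drawn

Segment lengths:
  seg 1: (0,0) -> (12,0), length = 12
  seg 2: (12,0) -> (13,0), length = 1
  seg 3: (13,0) -> (23,0), length = 10
  seg 4: (23,0) -> (6,0), length = 17
  seg 5: (6,0) -> (23,0), length = 17
  seg 6: (23,0) -> (6,0), length = 17
Total = 74

Answer: 74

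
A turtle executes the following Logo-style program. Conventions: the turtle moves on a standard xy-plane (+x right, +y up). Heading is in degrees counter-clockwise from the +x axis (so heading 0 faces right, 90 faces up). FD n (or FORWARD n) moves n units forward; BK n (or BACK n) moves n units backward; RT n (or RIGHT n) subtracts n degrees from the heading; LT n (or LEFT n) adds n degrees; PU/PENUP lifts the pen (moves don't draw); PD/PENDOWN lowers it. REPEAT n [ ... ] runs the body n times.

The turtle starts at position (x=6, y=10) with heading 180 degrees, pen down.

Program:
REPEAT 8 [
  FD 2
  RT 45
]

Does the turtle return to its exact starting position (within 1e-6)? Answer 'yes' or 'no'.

Executing turtle program step by step:
Start: pos=(6,10), heading=180, pen down
REPEAT 8 [
  -- iteration 1/8 --
  FD 2: (6,10) -> (4,10) [heading=180, draw]
  RT 45: heading 180 -> 135
  -- iteration 2/8 --
  FD 2: (4,10) -> (2.586,11.414) [heading=135, draw]
  RT 45: heading 135 -> 90
  -- iteration 3/8 --
  FD 2: (2.586,11.414) -> (2.586,13.414) [heading=90, draw]
  RT 45: heading 90 -> 45
  -- iteration 4/8 --
  FD 2: (2.586,13.414) -> (4,14.828) [heading=45, draw]
  RT 45: heading 45 -> 0
  -- iteration 5/8 --
  FD 2: (4,14.828) -> (6,14.828) [heading=0, draw]
  RT 45: heading 0 -> 315
  -- iteration 6/8 --
  FD 2: (6,14.828) -> (7.414,13.414) [heading=315, draw]
  RT 45: heading 315 -> 270
  -- iteration 7/8 --
  FD 2: (7.414,13.414) -> (7.414,11.414) [heading=270, draw]
  RT 45: heading 270 -> 225
  -- iteration 8/8 --
  FD 2: (7.414,11.414) -> (6,10) [heading=225, draw]
  RT 45: heading 225 -> 180
]
Final: pos=(6,10), heading=180, 8 segment(s) drawn

Start position: (6, 10)
Final position: (6, 10)
Distance = 0; < 1e-6 -> CLOSED

Answer: yes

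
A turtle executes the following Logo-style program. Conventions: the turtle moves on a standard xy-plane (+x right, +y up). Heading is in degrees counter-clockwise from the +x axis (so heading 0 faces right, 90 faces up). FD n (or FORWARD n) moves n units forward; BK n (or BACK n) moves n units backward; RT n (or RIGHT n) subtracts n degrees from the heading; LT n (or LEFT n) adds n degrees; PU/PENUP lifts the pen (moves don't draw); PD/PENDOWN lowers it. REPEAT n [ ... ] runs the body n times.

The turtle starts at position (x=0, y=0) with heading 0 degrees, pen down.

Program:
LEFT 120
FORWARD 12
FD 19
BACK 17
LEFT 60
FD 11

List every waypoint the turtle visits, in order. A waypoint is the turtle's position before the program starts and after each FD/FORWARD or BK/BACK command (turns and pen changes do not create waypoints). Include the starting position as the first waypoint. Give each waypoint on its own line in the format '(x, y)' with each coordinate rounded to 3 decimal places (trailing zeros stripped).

Answer: (0, 0)
(-6, 10.392)
(-15.5, 26.847)
(-7, 12.124)
(-18, 12.124)

Derivation:
Executing turtle program step by step:
Start: pos=(0,0), heading=0, pen down
LT 120: heading 0 -> 120
FD 12: (0,0) -> (-6,10.392) [heading=120, draw]
FD 19: (-6,10.392) -> (-15.5,26.847) [heading=120, draw]
BK 17: (-15.5,26.847) -> (-7,12.124) [heading=120, draw]
LT 60: heading 120 -> 180
FD 11: (-7,12.124) -> (-18,12.124) [heading=180, draw]
Final: pos=(-18,12.124), heading=180, 4 segment(s) drawn
Waypoints (5 total):
(0, 0)
(-6, 10.392)
(-15.5, 26.847)
(-7, 12.124)
(-18, 12.124)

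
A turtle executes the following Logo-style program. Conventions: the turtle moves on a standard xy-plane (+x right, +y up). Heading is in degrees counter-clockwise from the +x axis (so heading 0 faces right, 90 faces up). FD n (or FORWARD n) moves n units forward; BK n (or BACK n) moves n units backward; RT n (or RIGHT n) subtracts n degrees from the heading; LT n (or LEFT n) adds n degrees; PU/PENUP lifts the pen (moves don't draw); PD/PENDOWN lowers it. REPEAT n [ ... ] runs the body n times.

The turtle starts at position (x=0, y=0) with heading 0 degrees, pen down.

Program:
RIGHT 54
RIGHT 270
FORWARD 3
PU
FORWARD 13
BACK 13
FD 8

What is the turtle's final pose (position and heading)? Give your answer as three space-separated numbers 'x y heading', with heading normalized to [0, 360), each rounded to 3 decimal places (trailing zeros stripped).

Answer: 8.899 6.466 36

Derivation:
Executing turtle program step by step:
Start: pos=(0,0), heading=0, pen down
RT 54: heading 0 -> 306
RT 270: heading 306 -> 36
FD 3: (0,0) -> (2.427,1.763) [heading=36, draw]
PU: pen up
FD 13: (2.427,1.763) -> (12.944,9.405) [heading=36, move]
BK 13: (12.944,9.405) -> (2.427,1.763) [heading=36, move]
FD 8: (2.427,1.763) -> (8.899,6.466) [heading=36, move]
Final: pos=(8.899,6.466), heading=36, 1 segment(s) drawn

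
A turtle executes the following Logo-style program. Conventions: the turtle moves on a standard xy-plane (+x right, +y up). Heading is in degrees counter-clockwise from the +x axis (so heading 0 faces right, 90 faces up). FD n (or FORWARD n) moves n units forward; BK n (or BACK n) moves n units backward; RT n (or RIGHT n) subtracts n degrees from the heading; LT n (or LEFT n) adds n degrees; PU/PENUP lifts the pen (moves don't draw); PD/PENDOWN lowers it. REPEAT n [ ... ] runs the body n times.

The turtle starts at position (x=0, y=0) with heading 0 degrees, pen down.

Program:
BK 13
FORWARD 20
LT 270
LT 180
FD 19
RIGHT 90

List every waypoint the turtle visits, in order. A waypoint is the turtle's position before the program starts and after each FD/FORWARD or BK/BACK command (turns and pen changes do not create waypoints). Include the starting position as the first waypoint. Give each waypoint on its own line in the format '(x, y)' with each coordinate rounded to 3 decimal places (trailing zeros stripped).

Answer: (0, 0)
(-13, 0)
(7, 0)
(7, 19)

Derivation:
Executing turtle program step by step:
Start: pos=(0,0), heading=0, pen down
BK 13: (0,0) -> (-13,0) [heading=0, draw]
FD 20: (-13,0) -> (7,0) [heading=0, draw]
LT 270: heading 0 -> 270
LT 180: heading 270 -> 90
FD 19: (7,0) -> (7,19) [heading=90, draw]
RT 90: heading 90 -> 0
Final: pos=(7,19), heading=0, 3 segment(s) drawn
Waypoints (4 total):
(0, 0)
(-13, 0)
(7, 0)
(7, 19)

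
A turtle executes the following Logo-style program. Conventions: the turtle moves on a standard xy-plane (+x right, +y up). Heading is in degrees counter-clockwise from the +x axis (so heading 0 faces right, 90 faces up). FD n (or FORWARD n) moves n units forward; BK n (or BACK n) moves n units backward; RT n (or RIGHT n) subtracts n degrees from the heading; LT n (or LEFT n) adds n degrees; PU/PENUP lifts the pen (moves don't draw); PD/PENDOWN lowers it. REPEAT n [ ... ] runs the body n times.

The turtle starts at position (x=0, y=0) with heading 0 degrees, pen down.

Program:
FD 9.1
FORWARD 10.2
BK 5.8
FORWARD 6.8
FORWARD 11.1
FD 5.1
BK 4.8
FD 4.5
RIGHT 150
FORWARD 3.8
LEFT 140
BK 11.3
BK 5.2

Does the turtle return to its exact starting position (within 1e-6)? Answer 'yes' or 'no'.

Answer: no

Derivation:
Executing turtle program step by step:
Start: pos=(0,0), heading=0, pen down
FD 9.1: (0,0) -> (9.1,0) [heading=0, draw]
FD 10.2: (9.1,0) -> (19.3,0) [heading=0, draw]
BK 5.8: (19.3,0) -> (13.5,0) [heading=0, draw]
FD 6.8: (13.5,0) -> (20.3,0) [heading=0, draw]
FD 11.1: (20.3,0) -> (31.4,0) [heading=0, draw]
FD 5.1: (31.4,0) -> (36.5,0) [heading=0, draw]
BK 4.8: (36.5,0) -> (31.7,0) [heading=0, draw]
FD 4.5: (31.7,0) -> (36.2,0) [heading=0, draw]
RT 150: heading 0 -> 210
FD 3.8: (36.2,0) -> (32.909,-1.9) [heading=210, draw]
LT 140: heading 210 -> 350
BK 11.3: (32.909,-1.9) -> (21.781,0.062) [heading=350, draw]
BK 5.2: (21.781,0.062) -> (16.66,0.965) [heading=350, draw]
Final: pos=(16.66,0.965), heading=350, 11 segment(s) drawn

Start position: (0, 0)
Final position: (16.66, 0.965)
Distance = 16.688; >= 1e-6 -> NOT closed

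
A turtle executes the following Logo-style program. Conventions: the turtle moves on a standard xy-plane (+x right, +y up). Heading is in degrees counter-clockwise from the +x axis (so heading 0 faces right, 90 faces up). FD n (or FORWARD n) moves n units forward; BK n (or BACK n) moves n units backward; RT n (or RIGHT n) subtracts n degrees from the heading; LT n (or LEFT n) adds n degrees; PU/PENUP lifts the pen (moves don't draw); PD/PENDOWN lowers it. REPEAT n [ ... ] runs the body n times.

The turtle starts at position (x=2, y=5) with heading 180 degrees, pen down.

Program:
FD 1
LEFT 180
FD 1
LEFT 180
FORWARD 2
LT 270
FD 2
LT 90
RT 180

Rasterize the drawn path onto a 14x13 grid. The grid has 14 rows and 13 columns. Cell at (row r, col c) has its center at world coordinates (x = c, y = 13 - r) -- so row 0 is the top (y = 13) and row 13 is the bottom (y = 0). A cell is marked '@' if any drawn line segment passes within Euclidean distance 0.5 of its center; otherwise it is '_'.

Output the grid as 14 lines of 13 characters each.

Segment 0: (2,5) -> (1,5)
Segment 1: (1,5) -> (2,5)
Segment 2: (2,5) -> (0,5)
Segment 3: (0,5) -> (0,7)

Answer: _____________
_____________
_____________
_____________
_____________
_____________
@____________
@____________
@@@__________
_____________
_____________
_____________
_____________
_____________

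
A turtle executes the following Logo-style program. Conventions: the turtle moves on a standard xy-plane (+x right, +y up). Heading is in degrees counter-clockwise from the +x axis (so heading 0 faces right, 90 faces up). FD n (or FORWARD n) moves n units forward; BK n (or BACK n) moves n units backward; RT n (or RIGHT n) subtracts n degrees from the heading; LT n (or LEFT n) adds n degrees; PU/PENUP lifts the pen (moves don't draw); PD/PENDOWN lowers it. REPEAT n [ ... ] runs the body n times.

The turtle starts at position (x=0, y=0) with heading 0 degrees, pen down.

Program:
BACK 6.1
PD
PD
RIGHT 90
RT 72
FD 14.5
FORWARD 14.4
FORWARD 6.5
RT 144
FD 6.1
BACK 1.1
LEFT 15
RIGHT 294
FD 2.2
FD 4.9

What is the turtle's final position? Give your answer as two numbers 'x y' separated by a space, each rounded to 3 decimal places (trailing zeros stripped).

Executing turtle program step by step:
Start: pos=(0,0), heading=0, pen down
BK 6.1: (0,0) -> (-6.1,0) [heading=0, draw]
PD: pen down
PD: pen down
RT 90: heading 0 -> 270
RT 72: heading 270 -> 198
FD 14.5: (-6.1,0) -> (-19.89,-4.481) [heading=198, draw]
FD 14.4: (-19.89,-4.481) -> (-33.586,-8.931) [heading=198, draw]
FD 6.5: (-33.586,-8.931) -> (-39.767,-10.939) [heading=198, draw]
RT 144: heading 198 -> 54
FD 6.1: (-39.767,-10.939) -> (-36.182,-6.004) [heading=54, draw]
BK 1.1: (-36.182,-6.004) -> (-36.828,-6.894) [heading=54, draw]
LT 15: heading 54 -> 69
RT 294: heading 69 -> 135
FD 2.2: (-36.828,-6.894) -> (-38.384,-5.338) [heading=135, draw]
FD 4.9: (-38.384,-5.338) -> (-41.849,-1.874) [heading=135, draw]
Final: pos=(-41.849,-1.874), heading=135, 8 segment(s) drawn

Answer: -41.849 -1.874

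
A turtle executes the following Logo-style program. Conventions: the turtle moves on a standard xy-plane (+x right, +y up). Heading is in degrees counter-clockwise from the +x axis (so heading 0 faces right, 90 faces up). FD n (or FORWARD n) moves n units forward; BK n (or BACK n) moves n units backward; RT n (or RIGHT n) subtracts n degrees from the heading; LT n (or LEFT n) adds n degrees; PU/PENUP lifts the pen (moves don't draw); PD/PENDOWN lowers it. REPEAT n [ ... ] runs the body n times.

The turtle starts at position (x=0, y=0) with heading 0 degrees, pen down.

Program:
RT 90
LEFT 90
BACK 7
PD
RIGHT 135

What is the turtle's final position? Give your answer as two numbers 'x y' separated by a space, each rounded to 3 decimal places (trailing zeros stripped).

Executing turtle program step by step:
Start: pos=(0,0), heading=0, pen down
RT 90: heading 0 -> 270
LT 90: heading 270 -> 0
BK 7: (0,0) -> (-7,0) [heading=0, draw]
PD: pen down
RT 135: heading 0 -> 225
Final: pos=(-7,0), heading=225, 1 segment(s) drawn

Answer: -7 0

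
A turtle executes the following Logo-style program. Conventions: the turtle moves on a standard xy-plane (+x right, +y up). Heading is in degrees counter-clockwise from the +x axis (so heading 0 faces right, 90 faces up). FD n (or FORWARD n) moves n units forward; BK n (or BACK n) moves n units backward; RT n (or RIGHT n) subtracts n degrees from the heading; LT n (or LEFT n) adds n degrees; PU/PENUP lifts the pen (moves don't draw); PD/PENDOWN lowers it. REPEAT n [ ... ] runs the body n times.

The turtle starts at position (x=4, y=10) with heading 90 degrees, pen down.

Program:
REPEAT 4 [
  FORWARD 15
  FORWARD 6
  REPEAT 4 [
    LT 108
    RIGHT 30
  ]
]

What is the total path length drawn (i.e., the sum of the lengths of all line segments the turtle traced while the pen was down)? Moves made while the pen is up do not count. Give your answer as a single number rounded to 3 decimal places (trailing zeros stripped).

Answer: 84

Derivation:
Executing turtle program step by step:
Start: pos=(4,10), heading=90, pen down
REPEAT 4 [
  -- iteration 1/4 --
  FD 15: (4,10) -> (4,25) [heading=90, draw]
  FD 6: (4,25) -> (4,31) [heading=90, draw]
  REPEAT 4 [
    -- iteration 1/4 --
    LT 108: heading 90 -> 198
    RT 30: heading 198 -> 168
    -- iteration 2/4 --
    LT 108: heading 168 -> 276
    RT 30: heading 276 -> 246
    -- iteration 3/4 --
    LT 108: heading 246 -> 354
    RT 30: heading 354 -> 324
    -- iteration 4/4 --
    LT 108: heading 324 -> 72
    RT 30: heading 72 -> 42
  ]
  -- iteration 2/4 --
  FD 15: (4,31) -> (15.147,41.037) [heading=42, draw]
  FD 6: (15.147,41.037) -> (19.606,45.052) [heading=42, draw]
  REPEAT 4 [
    -- iteration 1/4 --
    LT 108: heading 42 -> 150
    RT 30: heading 150 -> 120
    -- iteration 2/4 --
    LT 108: heading 120 -> 228
    RT 30: heading 228 -> 198
    -- iteration 3/4 --
    LT 108: heading 198 -> 306
    RT 30: heading 306 -> 276
    -- iteration 4/4 --
    LT 108: heading 276 -> 24
    RT 30: heading 24 -> 354
  ]
  -- iteration 3/4 --
  FD 15: (19.606,45.052) -> (34.524,43.484) [heading=354, draw]
  FD 6: (34.524,43.484) -> (40.491,42.857) [heading=354, draw]
  REPEAT 4 [
    -- iteration 1/4 --
    LT 108: heading 354 -> 102
    RT 30: heading 102 -> 72
    -- iteration 2/4 --
    LT 108: heading 72 -> 180
    RT 30: heading 180 -> 150
    -- iteration 3/4 --
    LT 108: heading 150 -> 258
    RT 30: heading 258 -> 228
    -- iteration 4/4 --
    LT 108: heading 228 -> 336
    RT 30: heading 336 -> 306
  ]
  -- iteration 4/4 --
  FD 15: (40.491,42.857) -> (49.308,30.721) [heading=306, draw]
  FD 6: (49.308,30.721) -> (52.834,25.867) [heading=306, draw]
  REPEAT 4 [
    -- iteration 1/4 --
    LT 108: heading 306 -> 54
    RT 30: heading 54 -> 24
    -- iteration 2/4 --
    LT 108: heading 24 -> 132
    RT 30: heading 132 -> 102
    -- iteration 3/4 --
    LT 108: heading 102 -> 210
    RT 30: heading 210 -> 180
    -- iteration 4/4 --
    LT 108: heading 180 -> 288
    RT 30: heading 288 -> 258
  ]
]
Final: pos=(52.834,25.867), heading=258, 8 segment(s) drawn

Segment lengths:
  seg 1: (4,10) -> (4,25), length = 15
  seg 2: (4,25) -> (4,31), length = 6
  seg 3: (4,31) -> (15.147,41.037), length = 15
  seg 4: (15.147,41.037) -> (19.606,45.052), length = 6
  seg 5: (19.606,45.052) -> (34.524,43.484), length = 15
  seg 6: (34.524,43.484) -> (40.491,42.857), length = 6
  seg 7: (40.491,42.857) -> (49.308,30.721), length = 15
  seg 8: (49.308,30.721) -> (52.834,25.867), length = 6
Total = 84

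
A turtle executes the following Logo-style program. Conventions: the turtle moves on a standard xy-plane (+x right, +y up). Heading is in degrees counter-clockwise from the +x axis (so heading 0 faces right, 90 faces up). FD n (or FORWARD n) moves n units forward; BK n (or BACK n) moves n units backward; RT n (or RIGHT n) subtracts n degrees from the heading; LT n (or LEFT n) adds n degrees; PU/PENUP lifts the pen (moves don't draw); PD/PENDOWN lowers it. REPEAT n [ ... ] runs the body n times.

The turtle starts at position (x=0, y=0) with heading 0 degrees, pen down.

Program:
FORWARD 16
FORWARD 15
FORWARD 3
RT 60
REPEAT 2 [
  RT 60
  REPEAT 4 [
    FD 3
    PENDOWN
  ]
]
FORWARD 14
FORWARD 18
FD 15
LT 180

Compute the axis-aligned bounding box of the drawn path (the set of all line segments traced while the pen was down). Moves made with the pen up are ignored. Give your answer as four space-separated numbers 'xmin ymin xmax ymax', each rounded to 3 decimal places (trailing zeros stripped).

Executing turtle program step by step:
Start: pos=(0,0), heading=0, pen down
FD 16: (0,0) -> (16,0) [heading=0, draw]
FD 15: (16,0) -> (31,0) [heading=0, draw]
FD 3: (31,0) -> (34,0) [heading=0, draw]
RT 60: heading 0 -> 300
REPEAT 2 [
  -- iteration 1/2 --
  RT 60: heading 300 -> 240
  REPEAT 4 [
    -- iteration 1/4 --
    FD 3: (34,0) -> (32.5,-2.598) [heading=240, draw]
    PD: pen down
    -- iteration 2/4 --
    FD 3: (32.5,-2.598) -> (31,-5.196) [heading=240, draw]
    PD: pen down
    -- iteration 3/4 --
    FD 3: (31,-5.196) -> (29.5,-7.794) [heading=240, draw]
    PD: pen down
    -- iteration 4/4 --
    FD 3: (29.5,-7.794) -> (28,-10.392) [heading=240, draw]
    PD: pen down
  ]
  -- iteration 2/2 --
  RT 60: heading 240 -> 180
  REPEAT 4 [
    -- iteration 1/4 --
    FD 3: (28,-10.392) -> (25,-10.392) [heading=180, draw]
    PD: pen down
    -- iteration 2/4 --
    FD 3: (25,-10.392) -> (22,-10.392) [heading=180, draw]
    PD: pen down
    -- iteration 3/4 --
    FD 3: (22,-10.392) -> (19,-10.392) [heading=180, draw]
    PD: pen down
    -- iteration 4/4 --
    FD 3: (19,-10.392) -> (16,-10.392) [heading=180, draw]
    PD: pen down
  ]
]
FD 14: (16,-10.392) -> (2,-10.392) [heading=180, draw]
FD 18: (2,-10.392) -> (-16,-10.392) [heading=180, draw]
FD 15: (-16,-10.392) -> (-31,-10.392) [heading=180, draw]
LT 180: heading 180 -> 0
Final: pos=(-31,-10.392), heading=0, 14 segment(s) drawn

Segment endpoints: x in {-31, -16, 0, 2, 16, 19, 22, 25, 28, 29.5, 31, 32.5, 34}, y in {-10.392, -10.392, -10.392, -10.392, -7.794, -5.196, -2.598, 0}
xmin=-31, ymin=-10.392, xmax=34, ymax=0

Answer: -31 -10.392 34 0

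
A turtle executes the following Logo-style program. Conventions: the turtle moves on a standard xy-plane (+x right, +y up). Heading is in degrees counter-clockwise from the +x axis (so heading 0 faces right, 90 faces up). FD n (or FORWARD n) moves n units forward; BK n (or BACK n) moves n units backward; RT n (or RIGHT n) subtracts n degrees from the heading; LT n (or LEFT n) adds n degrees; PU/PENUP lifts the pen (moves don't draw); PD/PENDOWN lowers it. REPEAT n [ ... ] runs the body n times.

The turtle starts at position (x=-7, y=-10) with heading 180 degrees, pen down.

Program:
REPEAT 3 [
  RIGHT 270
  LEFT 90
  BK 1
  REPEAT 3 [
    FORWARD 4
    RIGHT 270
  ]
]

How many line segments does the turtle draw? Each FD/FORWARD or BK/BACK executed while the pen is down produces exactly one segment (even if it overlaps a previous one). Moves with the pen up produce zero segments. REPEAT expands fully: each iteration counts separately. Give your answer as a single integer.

Answer: 12

Derivation:
Executing turtle program step by step:
Start: pos=(-7,-10), heading=180, pen down
REPEAT 3 [
  -- iteration 1/3 --
  RT 270: heading 180 -> 270
  LT 90: heading 270 -> 0
  BK 1: (-7,-10) -> (-8,-10) [heading=0, draw]
  REPEAT 3 [
    -- iteration 1/3 --
    FD 4: (-8,-10) -> (-4,-10) [heading=0, draw]
    RT 270: heading 0 -> 90
    -- iteration 2/3 --
    FD 4: (-4,-10) -> (-4,-6) [heading=90, draw]
    RT 270: heading 90 -> 180
    -- iteration 3/3 --
    FD 4: (-4,-6) -> (-8,-6) [heading=180, draw]
    RT 270: heading 180 -> 270
  ]
  -- iteration 2/3 --
  RT 270: heading 270 -> 0
  LT 90: heading 0 -> 90
  BK 1: (-8,-6) -> (-8,-7) [heading=90, draw]
  REPEAT 3 [
    -- iteration 1/3 --
    FD 4: (-8,-7) -> (-8,-3) [heading=90, draw]
    RT 270: heading 90 -> 180
    -- iteration 2/3 --
    FD 4: (-8,-3) -> (-12,-3) [heading=180, draw]
    RT 270: heading 180 -> 270
    -- iteration 3/3 --
    FD 4: (-12,-3) -> (-12,-7) [heading=270, draw]
    RT 270: heading 270 -> 0
  ]
  -- iteration 3/3 --
  RT 270: heading 0 -> 90
  LT 90: heading 90 -> 180
  BK 1: (-12,-7) -> (-11,-7) [heading=180, draw]
  REPEAT 3 [
    -- iteration 1/3 --
    FD 4: (-11,-7) -> (-15,-7) [heading=180, draw]
    RT 270: heading 180 -> 270
    -- iteration 2/3 --
    FD 4: (-15,-7) -> (-15,-11) [heading=270, draw]
    RT 270: heading 270 -> 0
    -- iteration 3/3 --
    FD 4: (-15,-11) -> (-11,-11) [heading=0, draw]
    RT 270: heading 0 -> 90
  ]
]
Final: pos=(-11,-11), heading=90, 12 segment(s) drawn
Segments drawn: 12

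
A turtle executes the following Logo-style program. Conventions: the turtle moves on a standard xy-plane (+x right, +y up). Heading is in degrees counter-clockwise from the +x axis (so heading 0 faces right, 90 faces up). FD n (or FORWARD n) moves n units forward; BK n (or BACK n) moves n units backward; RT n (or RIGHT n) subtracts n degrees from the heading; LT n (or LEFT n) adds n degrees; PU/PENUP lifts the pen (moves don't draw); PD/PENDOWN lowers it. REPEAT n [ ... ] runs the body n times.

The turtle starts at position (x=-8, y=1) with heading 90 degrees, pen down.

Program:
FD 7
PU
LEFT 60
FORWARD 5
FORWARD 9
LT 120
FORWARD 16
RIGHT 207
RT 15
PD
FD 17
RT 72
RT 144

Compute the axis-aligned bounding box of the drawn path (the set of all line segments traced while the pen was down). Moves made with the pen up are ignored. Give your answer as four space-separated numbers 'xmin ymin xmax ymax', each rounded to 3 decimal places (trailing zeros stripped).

Answer: -20.124 -1 -8 11.633

Derivation:
Executing turtle program step by step:
Start: pos=(-8,1), heading=90, pen down
FD 7: (-8,1) -> (-8,8) [heading=90, draw]
PU: pen up
LT 60: heading 90 -> 150
FD 5: (-8,8) -> (-12.33,10.5) [heading=150, move]
FD 9: (-12.33,10.5) -> (-20.124,15) [heading=150, move]
LT 120: heading 150 -> 270
FD 16: (-20.124,15) -> (-20.124,-1) [heading=270, move]
RT 207: heading 270 -> 63
RT 15: heading 63 -> 48
PD: pen down
FD 17: (-20.124,-1) -> (-8.749,11.633) [heading=48, draw]
RT 72: heading 48 -> 336
RT 144: heading 336 -> 192
Final: pos=(-8.749,11.633), heading=192, 2 segment(s) drawn

Segment endpoints: x in {-20.124, -8.749, -8}, y in {-1, 1, 8, 11.633}
xmin=-20.124, ymin=-1, xmax=-8, ymax=11.633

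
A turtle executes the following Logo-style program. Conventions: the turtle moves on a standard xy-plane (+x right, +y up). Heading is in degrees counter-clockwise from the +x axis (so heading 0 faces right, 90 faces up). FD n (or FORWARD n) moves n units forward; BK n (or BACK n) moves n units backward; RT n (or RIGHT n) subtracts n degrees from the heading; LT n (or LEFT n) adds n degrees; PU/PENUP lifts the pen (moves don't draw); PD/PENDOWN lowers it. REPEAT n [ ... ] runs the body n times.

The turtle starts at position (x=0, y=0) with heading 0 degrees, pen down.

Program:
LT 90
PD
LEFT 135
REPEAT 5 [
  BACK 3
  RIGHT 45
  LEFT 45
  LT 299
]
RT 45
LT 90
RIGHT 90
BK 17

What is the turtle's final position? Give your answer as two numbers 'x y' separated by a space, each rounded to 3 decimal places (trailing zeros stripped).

Answer: 10.365 11.266

Derivation:
Executing turtle program step by step:
Start: pos=(0,0), heading=0, pen down
LT 90: heading 0 -> 90
PD: pen down
LT 135: heading 90 -> 225
REPEAT 5 [
  -- iteration 1/5 --
  BK 3: (0,0) -> (2.121,2.121) [heading=225, draw]
  RT 45: heading 225 -> 180
  LT 45: heading 180 -> 225
  LT 299: heading 225 -> 164
  -- iteration 2/5 --
  BK 3: (2.121,2.121) -> (5.005,1.294) [heading=164, draw]
  RT 45: heading 164 -> 119
  LT 45: heading 119 -> 164
  LT 299: heading 164 -> 103
  -- iteration 3/5 --
  BK 3: (5.005,1.294) -> (5.68,-1.629) [heading=103, draw]
  RT 45: heading 103 -> 58
  LT 45: heading 58 -> 103
  LT 299: heading 103 -> 42
  -- iteration 4/5 --
  BK 3: (5.68,-1.629) -> (3.451,-3.636) [heading=42, draw]
  RT 45: heading 42 -> 357
  LT 45: heading 357 -> 42
  LT 299: heading 42 -> 341
  -- iteration 5/5 --
  BK 3: (3.451,-3.636) -> (0.614,-2.659) [heading=341, draw]
  RT 45: heading 341 -> 296
  LT 45: heading 296 -> 341
  LT 299: heading 341 -> 280
]
RT 45: heading 280 -> 235
LT 90: heading 235 -> 325
RT 90: heading 325 -> 235
BK 17: (0.614,-2.659) -> (10.365,11.266) [heading=235, draw]
Final: pos=(10.365,11.266), heading=235, 6 segment(s) drawn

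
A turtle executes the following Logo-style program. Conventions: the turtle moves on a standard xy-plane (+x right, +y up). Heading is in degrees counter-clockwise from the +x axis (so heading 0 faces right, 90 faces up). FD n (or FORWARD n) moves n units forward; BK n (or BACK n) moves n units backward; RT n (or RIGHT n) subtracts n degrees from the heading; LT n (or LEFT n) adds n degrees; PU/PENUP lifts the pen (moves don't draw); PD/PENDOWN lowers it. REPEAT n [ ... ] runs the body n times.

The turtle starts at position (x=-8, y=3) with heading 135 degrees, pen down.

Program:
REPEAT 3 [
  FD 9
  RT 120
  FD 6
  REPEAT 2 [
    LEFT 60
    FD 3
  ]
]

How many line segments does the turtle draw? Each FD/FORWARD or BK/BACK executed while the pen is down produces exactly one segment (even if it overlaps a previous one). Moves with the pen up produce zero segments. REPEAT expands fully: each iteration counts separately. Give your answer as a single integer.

Answer: 12

Derivation:
Executing turtle program step by step:
Start: pos=(-8,3), heading=135, pen down
REPEAT 3 [
  -- iteration 1/3 --
  FD 9: (-8,3) -> (-14.364,9.364) [heading=135, draw]
  RT 120: heading 135 -> 15
  FD 6: (-14.364,9.364) -> (-8.568,10.917) [heading=15, draw]
  REPEAT 2 [
    -- iteration 1/2 --
    LT 60: heading 15 -> 75
    FD 3: (-8.568,10.917) -> (-7.792,13.815) [heading=75, draw]
    -- iteration 2/2 --
    LT 60: heading 75 -> 135
    FD 3: (-7.792,13.815) -> (-9.913,15.936) [heading=135, draw]
  ]
  -- iteration 2/3 --
  FD 9: (-9.913,15.936) -> (-16.277,22.3) [heading=135, draw]
  RT 120: heading 135 -> 15
  FD 6: (-16.277,22.3) -> (-10.482,23.853) [heading=15, draw]
  REPEAT 2 [
    -- iteration 1/2 --
    LT 60: heading 15 -> 75
    FD 3: (-10.482,23.853) -> (-9.705,26.751) [heading=75, draw]
    -- iteration 2/2 --
    LT 60: heading 75 -> 135
    FD 3: (-9.705,26.751) -> (-11.827,28.872) [heading=135, draw]
  ]
  -- iteration 3/3 --
  FD 9: (-11.827,28.872) -> (-18.19,35.236) [heading=135, draw]
  RT 120: heading 135 -> 15
  FD 6: (-18.19,35.236) -> (-12.395,36.789) [heading=15, draw]
  REPEAT 2 [
    -- iteration 1/2 --
    LT 60: heading 15 -> 75
    FD 3: (-12.395,36.789) -> (-11.618,39.687) [heading=75, draw]
    -- iteration 2/2 --
    LT 60: heading 75 -> 135
    FD 3: (-11.618,39.687) -> (-13.74,41.808) [heading=135, draw]
  ]
]
Final: pos=(-13.74,41.808), heading=135, 12 segment(s) drawn
Segments drawn: 12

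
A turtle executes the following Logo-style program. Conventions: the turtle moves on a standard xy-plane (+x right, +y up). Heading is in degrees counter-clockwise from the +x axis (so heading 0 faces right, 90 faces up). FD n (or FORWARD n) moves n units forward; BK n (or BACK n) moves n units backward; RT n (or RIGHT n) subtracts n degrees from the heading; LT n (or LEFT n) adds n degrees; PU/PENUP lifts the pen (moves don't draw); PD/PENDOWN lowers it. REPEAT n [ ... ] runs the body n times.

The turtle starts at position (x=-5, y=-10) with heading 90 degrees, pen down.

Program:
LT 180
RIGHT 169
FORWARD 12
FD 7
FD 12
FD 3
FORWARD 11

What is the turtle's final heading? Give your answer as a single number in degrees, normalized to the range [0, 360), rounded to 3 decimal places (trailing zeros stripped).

Answer: 101

Derivation:
Executing turtle program step by step:
Start: pos=(-5,-10), heading=90, pen down
LT 180: heading 90 -> 270
RT 169: heading 270 -> 101
FD 12: (-5,-10) -> (-7.29,1.78) [heading=101, draw]
FD 7: (-7.29,1.78) -> (-8.625,8.651) [heading=101, draw]
FD 12: (-8.625,8.651) -> (-10.915,20.43) [heading=101, draw]
FD 3: (-10.915,20.43) -> (-11.488,23.375) [heading=101, draw]
FD 11: (-11.488,23.375) -> (-13.586,34.173) [heading=101, draw]
Final: pos=(-13.586,34.173), heading=101, 5 segment(s) drawn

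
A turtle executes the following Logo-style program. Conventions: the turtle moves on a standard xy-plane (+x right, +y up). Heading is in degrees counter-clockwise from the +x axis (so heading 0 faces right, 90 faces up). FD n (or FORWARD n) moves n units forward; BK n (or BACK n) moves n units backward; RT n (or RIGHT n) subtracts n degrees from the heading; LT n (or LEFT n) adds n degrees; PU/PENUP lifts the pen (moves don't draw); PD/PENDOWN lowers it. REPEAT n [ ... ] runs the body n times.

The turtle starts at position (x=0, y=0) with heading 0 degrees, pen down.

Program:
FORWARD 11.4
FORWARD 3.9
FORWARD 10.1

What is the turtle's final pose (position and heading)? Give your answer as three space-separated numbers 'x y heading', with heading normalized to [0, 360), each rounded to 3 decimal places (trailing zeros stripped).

Executing turtle program step by step:
Start: pos=(0,0), heading=0, pen down
FD 11.4: (0,0) -> (11.4,0) [heading=0, draw]
FD 3.9: (11.4,0) -> (15.3,0) [heading=0, draw]
FD 10.1: (15.3,0) -> (25.4,0) [heading=0, draw]
Final: pos=(25.4,0), heading=0, 3 segment(s) drawn

Answer: 25.4 0 0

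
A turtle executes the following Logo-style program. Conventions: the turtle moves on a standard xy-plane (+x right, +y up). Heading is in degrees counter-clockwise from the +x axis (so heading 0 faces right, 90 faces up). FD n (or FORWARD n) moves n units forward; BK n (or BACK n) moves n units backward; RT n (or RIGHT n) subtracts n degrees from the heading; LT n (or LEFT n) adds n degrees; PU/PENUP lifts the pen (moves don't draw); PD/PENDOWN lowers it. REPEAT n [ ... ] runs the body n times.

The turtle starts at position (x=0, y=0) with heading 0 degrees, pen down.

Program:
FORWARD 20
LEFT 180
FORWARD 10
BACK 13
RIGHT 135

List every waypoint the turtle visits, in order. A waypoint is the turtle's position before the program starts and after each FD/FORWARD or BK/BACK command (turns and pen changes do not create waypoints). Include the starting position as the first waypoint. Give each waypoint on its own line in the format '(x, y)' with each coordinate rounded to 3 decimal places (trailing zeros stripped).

Executing turtle program step by step:
Start: pos=(0,0), heading=0, pen down
FD 20: (0,0) -> (20,0) [heading=0, draw]
LT 180: heading 0 -> 180
FD 10: (20,0) -> (10,0) [heading=180, draw]
BK 13: (10,0) -> (23,0) [heading=180, draw]
RT 135: heading 180 -> 45
Final: pos=(23,0), heading=45, 3 segment(s) drawn
Waypoints (4 total):
(0, 0)
(20, 0)
(10, 0)
(23, 0)

Answer: (0, 0)
(20, 0)
(10, 0)
(23, 0)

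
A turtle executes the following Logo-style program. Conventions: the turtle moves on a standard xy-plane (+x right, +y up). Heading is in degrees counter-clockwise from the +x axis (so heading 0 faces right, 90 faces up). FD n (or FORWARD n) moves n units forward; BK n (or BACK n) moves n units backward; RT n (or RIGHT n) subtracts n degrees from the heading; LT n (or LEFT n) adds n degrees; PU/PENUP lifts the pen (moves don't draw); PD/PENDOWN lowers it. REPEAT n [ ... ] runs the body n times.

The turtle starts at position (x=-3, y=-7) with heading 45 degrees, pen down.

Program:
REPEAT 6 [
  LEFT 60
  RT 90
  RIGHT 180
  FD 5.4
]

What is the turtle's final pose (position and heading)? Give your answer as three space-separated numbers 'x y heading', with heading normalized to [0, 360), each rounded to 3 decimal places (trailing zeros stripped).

Executing turtle program step by step:
Start: pos=(-3,-7), heading=45, pen down
REPEAT 6 [
  -- iteration 1/6 --
  LT 60: heading 45 -> 105
  RT 90: heading 105 -> 15
  RT 180: heading 15 -> 195
  FD 5.4: (-3,-7) -> (-8.216,-8.398) [heading=195, draw]
  -- iteration 2/6 --
  LT 60: heading 195 -> 255
  RT 90: heading 255 -> 165
  RT 180: heading 165 -> 345
  FD 5.4: (-8.216,-8.398) -> (-3,-9.795) [heading=345, draw]
  -- iteration 3/6 --
  LT 60: heading 345 -> 45
  RT 90: heading 45 -> 315
  RT 180: heading 315 -> 135
  FD 5.4: (-3,-9.795) -> (-6.818,-5.977) [heading=135, draw]
  -- iteration 4/6 --
  LT 60: heading 135 -> 195
  RT 90: heading 195 -> 105
  RT 180: heading 105 -> 285
  FD 5.4: (-6.818,-5.977) -> (-5.421,-11.193) [heading=285, draw]
  -- iteration 5/6 --
  LT 60: heading 285 -> 345
  RT 90: heading 345 -> 255
  RT 180: heading 255 -> 75
  FD 5.4: (-5.421,-11.193) -> (-4.023,-5.977) [heading=75, draw]
  -- iteration 6/6 --
  LT 60: heading 75 -> 135
  RT 90: heading 135 -> 45
  RT 180: heading 45 -> 225
  FD 5.4: (-4.023,-5.977) -> (-7.842,-9.795) [heading=225, draw]
]
Final: pos=(-7.842,-9.795), heading=225, 6 segment(s) drawn

Answer: -7.842 -9.795 225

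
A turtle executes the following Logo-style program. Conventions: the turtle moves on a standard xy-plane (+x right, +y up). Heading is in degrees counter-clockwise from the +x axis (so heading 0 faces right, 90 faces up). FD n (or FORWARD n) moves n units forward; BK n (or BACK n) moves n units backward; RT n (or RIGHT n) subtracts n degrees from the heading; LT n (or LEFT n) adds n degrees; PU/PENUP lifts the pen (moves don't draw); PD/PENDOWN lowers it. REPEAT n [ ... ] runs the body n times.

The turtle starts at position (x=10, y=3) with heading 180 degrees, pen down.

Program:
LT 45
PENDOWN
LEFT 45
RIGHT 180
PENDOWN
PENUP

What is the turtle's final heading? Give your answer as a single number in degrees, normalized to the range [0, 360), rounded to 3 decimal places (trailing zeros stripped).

Answer: 90

Derivation:
Executing turtle program step by step:
Start: pos=(10,3), heading=180, pen down
LT 45: heading 180 -> 225
PD: pen down
LT 45: heading 225 -> 270
RT 180: heading 270 -> 90
PD: pen down
PU: pen up
Final: pos=(10,3), heading=90, 0 segment(s) drawn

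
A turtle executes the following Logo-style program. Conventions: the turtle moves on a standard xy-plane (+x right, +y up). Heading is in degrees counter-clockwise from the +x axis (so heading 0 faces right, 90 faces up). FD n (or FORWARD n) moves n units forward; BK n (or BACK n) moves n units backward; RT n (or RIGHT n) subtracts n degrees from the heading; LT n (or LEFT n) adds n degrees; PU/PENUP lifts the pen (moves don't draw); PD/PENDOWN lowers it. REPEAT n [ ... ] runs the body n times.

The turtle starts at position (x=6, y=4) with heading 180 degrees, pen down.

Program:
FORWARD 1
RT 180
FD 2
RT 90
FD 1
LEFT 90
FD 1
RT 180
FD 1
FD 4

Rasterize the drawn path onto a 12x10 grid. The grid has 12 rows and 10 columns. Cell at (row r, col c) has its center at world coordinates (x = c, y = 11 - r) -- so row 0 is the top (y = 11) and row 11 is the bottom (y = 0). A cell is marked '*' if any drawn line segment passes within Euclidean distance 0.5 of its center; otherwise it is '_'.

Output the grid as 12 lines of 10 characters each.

Answer: __________
__________
__________
__________
__________
__________
__________
_____***__
___******_
__________
__________
__________

Derivation:
Segment 0: (6,4) -> (5,4)
Segment 1: (5,4) -> (7,4)
Segment 2: (7,4) -> (7,3)
Segment 3: (7,3) -> (8,3)
Segment 4: (8,3) -> (7,3)
Segment 5: (7,3) -> (3,3)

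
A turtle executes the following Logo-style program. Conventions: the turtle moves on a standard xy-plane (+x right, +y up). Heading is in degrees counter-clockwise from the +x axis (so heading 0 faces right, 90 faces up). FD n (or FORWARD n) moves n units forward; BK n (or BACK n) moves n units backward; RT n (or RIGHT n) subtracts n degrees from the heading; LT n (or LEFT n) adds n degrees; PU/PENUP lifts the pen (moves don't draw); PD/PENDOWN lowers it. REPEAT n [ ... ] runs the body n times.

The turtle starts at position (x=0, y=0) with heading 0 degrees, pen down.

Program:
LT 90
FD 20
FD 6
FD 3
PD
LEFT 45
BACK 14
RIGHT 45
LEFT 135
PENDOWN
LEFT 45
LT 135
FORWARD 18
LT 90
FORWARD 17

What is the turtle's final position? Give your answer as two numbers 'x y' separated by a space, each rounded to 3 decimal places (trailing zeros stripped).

Answer: 10.607 43.849

Derivation:
Executing turtle program step by step:
Start: pos=(0,0), heading=0, pen down
LT 90: heading 0 -> 90
FD 20: (0,0) -> (0,20) [heading=90, draw]
FD 6: (0,20) -> (0,26) [heading=90, draw]
FD 3: (0,26) -> (0,29) [heading=90, draw]
PD: pen down
LT 45: heading 90 -> 135
BK 14: (0,29) -> (9.899,19.101) [heading=135, draw]
RT 45: heading 135 -> 90
LT 135: heading 90 -> 225
PD: pen down
LT 45: heading 225 -> 270
LT 135: heading 270 -> 45
FD 18: (9.899,19.101) -> (22.627,31.828) [heading=45, draw]
LT 90: heading 45 -> 135
FD 17: (22.627,31.828) -> (10.607,43.849) [heading=135, draw]
Final: pos=(10.607,43.849), heading=135, 6 segment(s) drawn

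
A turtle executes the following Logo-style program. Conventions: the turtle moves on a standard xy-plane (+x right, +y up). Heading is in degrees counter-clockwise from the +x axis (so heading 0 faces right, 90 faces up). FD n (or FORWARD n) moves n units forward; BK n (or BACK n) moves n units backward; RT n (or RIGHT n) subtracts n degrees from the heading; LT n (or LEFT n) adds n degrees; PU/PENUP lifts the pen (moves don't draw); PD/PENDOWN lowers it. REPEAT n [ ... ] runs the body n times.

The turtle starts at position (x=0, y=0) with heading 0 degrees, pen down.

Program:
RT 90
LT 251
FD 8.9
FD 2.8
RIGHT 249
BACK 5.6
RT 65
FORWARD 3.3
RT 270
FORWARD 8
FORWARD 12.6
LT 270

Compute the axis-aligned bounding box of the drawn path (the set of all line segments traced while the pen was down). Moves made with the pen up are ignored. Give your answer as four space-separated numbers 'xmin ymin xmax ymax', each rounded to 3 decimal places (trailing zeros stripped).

Executing turtle program step by step:
Start: pos=(0,0), heading=0, pen down
RT 90: heading 0 -> 270
LT 251: heading 270 -> 161
FD 8.9: (0,0) -> (-8.415,2.898) [heading=161, draw]
FD 2.8: (-8.415,2.898) -> (-11.063,3.809) [heading=161, draw]
RT 249: heading 161 -> 272
BK 5.6: (-11.063,3.809) -> (-11.258,9.406) [heading=272, draw]
RT 65: heading 272 -> 207
FD 3.3: (-11.258,9.406) -> (-14.198,7.908) [heading=207, draw]
RT 270: heading 207 -> 297
FD 8: (-14.198,7.908) -> (-10.566,0.78) [heading=297, draw]
FD 12.6: (-10.566,0.78) -> (-4.846,-10.447) [heading=297, draw]
LT 270: heading 297 -> 207
Final: pos=(-4.846,-10.447), heading=207, 6 segment(s) drawn

Segment endpoints: x in {-14.198, -11.258, -11.063, -10.566, -8.415, -4.846, 0}, y in {-10.447, 0, 0.78, 2.898, 3.809, 7.908, 9.406}
xmin=-14.198, ymin=-10.447, xmax=0, ymax=9.406

Answer: -14.198 -10.447 0 9.406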